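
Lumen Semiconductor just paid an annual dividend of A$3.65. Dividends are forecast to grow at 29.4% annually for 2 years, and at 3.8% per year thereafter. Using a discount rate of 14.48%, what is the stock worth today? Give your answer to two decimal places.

Two-stage DDM. Project D₁…D_2 at 0.294, terminal growth 0.038, discount at r = 0.1448.
D_1 = 4.7231
D_2 = 6.1117
Terminal value at t=2: TV = D_3/(r−g) = 6.3439/(0.1448−0.038) = 59.4001
P₀ = 4.7231/(1+0.1448)^1 + 6.1117/(1+0.1448)^2 + 59.4001/(1+0.1448)^2 = 54.1131

A$54.11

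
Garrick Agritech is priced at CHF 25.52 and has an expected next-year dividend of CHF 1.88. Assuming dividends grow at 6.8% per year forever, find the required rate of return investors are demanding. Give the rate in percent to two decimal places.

14.17%

Rearranging the constant-growth DDM: r = D₁/P₀ + g.
r = 1.8800 / 25.52 + 0.068 = 0.07367 + 0.068 = 0.14167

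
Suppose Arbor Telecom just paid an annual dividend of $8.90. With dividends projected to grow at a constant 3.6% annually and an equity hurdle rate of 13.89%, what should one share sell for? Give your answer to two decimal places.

$89.61

Gordon growth model: P₀ = D₁/(r − g). D₁ = 8.90 × (1 + 0.036) = 9.2204.
P₀ = 9.2204 / (0.1389 − 0.036) = 9.2204 / 0.1029 = 89.6054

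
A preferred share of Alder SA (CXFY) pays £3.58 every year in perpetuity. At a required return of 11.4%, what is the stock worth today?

Zero-growth DDM (perpetuity): P₀ = D/r = 3.58 / 0.114 = 31.4035

£31.40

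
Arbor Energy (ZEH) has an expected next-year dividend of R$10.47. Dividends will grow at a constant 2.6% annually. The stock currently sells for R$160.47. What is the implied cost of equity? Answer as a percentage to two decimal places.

9.12%

Rearranging the constant-growth DDM: r = D₁/P₀ + g.
r = 10.4700 / 160.47 + 0.026 = 0.06525 + 0.026 = 0.09125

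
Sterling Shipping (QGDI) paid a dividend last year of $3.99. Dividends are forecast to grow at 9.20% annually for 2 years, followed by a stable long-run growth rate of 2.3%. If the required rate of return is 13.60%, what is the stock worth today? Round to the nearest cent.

Two-stage DDM. Project D₁…D_2 at 0.092, terminal growth 0.023, discount at r = 0.136.
D_1 = 4.3571
D_2 = 4.7579
Terminal value at t=2: TV = D_3/(r−g) = 4.8674/(0.136−0.023) = 43.0740
P₀ = 4.3571/(1+0.136)^1 + 4.7579/(1+0.136)^2 + 43.0740/(1+0.136)^2 = 40.9002

$40.90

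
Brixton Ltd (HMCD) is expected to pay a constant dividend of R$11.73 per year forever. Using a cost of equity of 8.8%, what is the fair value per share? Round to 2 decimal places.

R$133.30

Zero-growth DDM (perpetuity): P₀ = D/r = 11.73 / 0.088 = 133.2955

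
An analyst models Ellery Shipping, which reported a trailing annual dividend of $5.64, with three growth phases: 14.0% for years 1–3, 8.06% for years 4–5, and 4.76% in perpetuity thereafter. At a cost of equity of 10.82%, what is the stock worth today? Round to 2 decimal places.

$130.65

Three-stage DDM. Project D₁…D_5; terminal Gordon value at t=5 with g = 0.0476; discount at r = 0.1082.
D_1 = 6.4296
D_2 = 7.3297
D_3 = 8.3559
D_4 = 9.0294
D_5 = 9.7572
TV_5 = 10.2216/(0.1082−0.0476) = 168.6733
P₀ = Σ Dₜ/(1+r)ᵗ + TV_5/(1+r)^5 = 130.6490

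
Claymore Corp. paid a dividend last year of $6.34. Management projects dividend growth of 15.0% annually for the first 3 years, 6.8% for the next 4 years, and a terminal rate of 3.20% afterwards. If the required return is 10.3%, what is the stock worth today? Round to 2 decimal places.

$139.02

Three-stage DDM. Project D₁…D_7; terminal Gordon value at t=7 with g = 0.032; discount at r = 0.103.
D_1 = 7.2910
D_2 = 8.3846
D_3 = 9.6423
D_4 = 10.2980
D_5 = 10.9983
D_6 = 11.7462
D_7 = 12.5449
TV_7 = 12.9464/(0.103−0.032) = 182.3430
P₀ = Σ Dₜ/(1+r)ᵗ + TV_7/(1+r)^7 = 139.0243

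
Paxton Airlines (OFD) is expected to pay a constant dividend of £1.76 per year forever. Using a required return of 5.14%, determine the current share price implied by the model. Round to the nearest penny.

Zero-growth DDM (perpetuity): P₀ = D/r = 1.76 / 0.0514 = 34.2412

£34.24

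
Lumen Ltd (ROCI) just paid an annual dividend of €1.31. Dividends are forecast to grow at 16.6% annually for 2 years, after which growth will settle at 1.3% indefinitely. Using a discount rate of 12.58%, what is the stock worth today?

Two-stage DDM. Project D₁…D_2 at 0.166, terminal growth 0.013, discount at r = 0.1258.
D_1 = 1.5275
D_2 = 1.7810
Terminal value at t=2: TV = D_3/(r−g) = 1.8042/(0.1258−0.013) = 15.9944
P₀ = 1.5275/(1+0.1258)^1 + 1.7810/(1+0.1258)^2 + 15.9944/(1+0.1258)^2 = 15.3816

€15.38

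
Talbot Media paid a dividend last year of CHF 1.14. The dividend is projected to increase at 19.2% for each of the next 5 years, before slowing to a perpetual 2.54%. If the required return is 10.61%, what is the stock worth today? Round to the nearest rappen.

Two-stage DDM. Project D₁…D_5 at 0.192, terminal growth 0.0254, discount at r = 0.1061.
D_1 = 1.3589
D_2 = 1.6198
D_3 = 1.9308
D_4 = 2.3015
D_5 = 2.7434
Terminal value at t=5: TV = D_6/(r−g) = 2.8131/(0.1061−0.0254) = 34.8583
P₀ = 1.3589/(1+0.1061)^1 + 1.6198/(1+0.1061)^2 + 1.9308/(1+0.1061)^3 + 2.3015/(1+0.1061)^4 + 2.7434/(1+0.1061)^5 + 34.8583/(1+0.1061)^5 = 28.2277

CHF 28.23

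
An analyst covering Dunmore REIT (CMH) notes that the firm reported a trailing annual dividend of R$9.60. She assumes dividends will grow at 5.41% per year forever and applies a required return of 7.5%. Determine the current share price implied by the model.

R$484.18

Gordon growth model: P₀ = D₁/(r − g). D₁ = 9.60 × (1 + 0.0541) = 10.1194.
P₀ = 10.1194 / (0.075 − 0.0541) = 10.1194 / 0.0209 = 484.1799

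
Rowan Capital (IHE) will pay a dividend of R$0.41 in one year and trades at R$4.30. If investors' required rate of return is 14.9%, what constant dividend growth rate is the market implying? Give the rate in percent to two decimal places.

From P₀ = D₁/(r − g), the implied growth is g = r − D₁/P₀.
g = 0.149 − 0.41/4.30 = 0.149 − 0.09535 = 0.05365

5.37%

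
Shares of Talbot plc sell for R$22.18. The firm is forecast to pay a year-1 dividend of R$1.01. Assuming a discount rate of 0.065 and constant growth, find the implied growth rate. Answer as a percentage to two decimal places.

From P₀ = D₁/(r − g), the implied growth is g = r − D₁/P₀.
g = 0.065 − 1.01/22.18 = 0.065 − 0.04554 = 0.01946

1.95%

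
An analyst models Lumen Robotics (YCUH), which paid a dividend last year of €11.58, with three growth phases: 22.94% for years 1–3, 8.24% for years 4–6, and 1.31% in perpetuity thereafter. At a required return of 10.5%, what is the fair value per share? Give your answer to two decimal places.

Three-stage DDM. Project D₁…D_6; terminal Gordon value at t=6 with g = 0.0131; discount at r = 0.105.
D_1 = 14.2365
D_2 = 17.5023
D_3 = 21.5173
D_4 = 23.2903
D_5 = 25.2095
D_6 = 27.2867
TV_6 = 27.6442/(0.105−0.0131) = 300.8073
P₀ = Σ Dₜ/(1+r)ᵗ + TV_6/(1+r)^6 = 254.3184

€254.32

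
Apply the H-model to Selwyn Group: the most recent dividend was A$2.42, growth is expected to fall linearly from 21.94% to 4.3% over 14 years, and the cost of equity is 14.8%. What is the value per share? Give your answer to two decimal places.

H-model: P₀ = D₀[(1+g_L) + H(g_S−g_L)]/(r−g_L), with H = 14/2 = 7.
P₀ = 2.42 × [(1+0.043) + 7×(0.2194−0.043)] / (0.148−0.043)
   = 2.42 × 2.2778 / 0.105 = 52.4979

A$52.50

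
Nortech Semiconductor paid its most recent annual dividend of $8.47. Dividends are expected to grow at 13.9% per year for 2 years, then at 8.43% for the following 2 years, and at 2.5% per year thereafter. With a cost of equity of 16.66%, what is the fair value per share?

Three-stage DDM. Project D₁…D_4; terminal Gordon value at t=4 with g = 0.025; discount at r = 0.1666.
D_1 = 9.6473
D_2 = 10.9883
D_3 = 11.9146
D_4 = 12.9190
TV_4 = 13.2420/(0.1666−0.025) = 93.5170
P₀ = Σ Dₜ/(1+r)ᵗ + TV_4/(1+r)^4 = 81.3126

$81.31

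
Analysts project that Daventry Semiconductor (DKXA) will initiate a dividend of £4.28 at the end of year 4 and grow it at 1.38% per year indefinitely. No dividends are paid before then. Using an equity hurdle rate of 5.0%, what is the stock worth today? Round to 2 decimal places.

Deferred-dividend DDM. At t=3 the remaining stream is a growing perpetuity with first payment D_4 = 4.28.
V_3 = D_4/(r−g) = 4.28/(0.05−0.0138) = 118.2320
P₀ = V_3/(1+r)^3 = 118.2320/(1+0.05)^3 = 102.1333

£102.13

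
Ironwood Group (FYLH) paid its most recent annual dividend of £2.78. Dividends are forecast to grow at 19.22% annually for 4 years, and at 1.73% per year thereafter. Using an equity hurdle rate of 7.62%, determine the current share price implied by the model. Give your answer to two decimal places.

£86.77

Two-stage DDM. Project D₁…D_4 at 0.1922, terminal growth 0.0173, discount at r = 0.0762.
D_1 = 3.3143
D_2 = 3.9513
D_3 = 4.7108
D_4 = 5.6162
Terminal value at t=4: TV = D_5/(r−g) = 5.7133/(0.0762−0.0173) = 97.0007
P₀ = 3.3143/(1+0.0762)^1 + 3.9513/(1+0.0762)^2 + 4.7108/(1+0.0762)^3 + 5.6162/(1+0.0762)^4 + 97.0007/(1+0.0762)^4 = 86.7680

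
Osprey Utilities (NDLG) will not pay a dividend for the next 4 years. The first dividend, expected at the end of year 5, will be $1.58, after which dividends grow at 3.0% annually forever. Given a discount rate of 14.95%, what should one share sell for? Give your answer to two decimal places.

$7.57

Deferred-dividend DDM. At t=4 the remaining stream is a growing perpetuity with first payment D_5 = 1.58.
V_4 = D_5/(r−g) = 1.58/(0.1495−0.03) = 13.2218
P₀ = V_4/(1+r)^4 = 13.2218/(1+0.1495)^4 = 7.5727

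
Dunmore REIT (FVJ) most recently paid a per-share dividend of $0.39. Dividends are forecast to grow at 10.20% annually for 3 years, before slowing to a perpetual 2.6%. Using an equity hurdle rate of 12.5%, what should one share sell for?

Two-stage DDM. Project D₁…D_3 at 0.102, terminal growth 0.026, discount at r = 0.125.
D_1 = 0.4298
D_2 = 0.4736
D_3 = 0.5219
Terminal value at t=3: TV = D_4/(r−g) = 0.5355/(0.125−0.026) = 5.4091
P₀ = 0.4298/(1+0.125)^1 + 0.4736/(1+0.125)^2 + 0.5219/(1+0.125)^3 + 5.4091/(1+0.125)^3 = 4.9218

$4.92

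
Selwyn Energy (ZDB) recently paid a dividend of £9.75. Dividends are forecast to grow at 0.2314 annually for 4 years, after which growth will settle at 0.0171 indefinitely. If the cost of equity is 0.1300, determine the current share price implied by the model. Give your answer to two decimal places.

Two-stage DDM. Project D₁…D_4 at 0.2314, terminal growth 0.0171, discount at r = 0.13.
D_1 = 12.0061
D_2 = 14.7844
D_3 = 18.2055
D_4 = 22.4182
Terminal value at t=4: TV = D_5/(r−g) = 22.8016/(0.13−0.0171) = 201.9626
P₀ = 12.0061/(1+0.13)^1 + 14.7844/(1+0.13)^2 + 18.2055/(1+0.13)^3 + 22.4182/(1+0.13)^4 + 201.9626/(1+0.13)^4 = 172.4375

£172.44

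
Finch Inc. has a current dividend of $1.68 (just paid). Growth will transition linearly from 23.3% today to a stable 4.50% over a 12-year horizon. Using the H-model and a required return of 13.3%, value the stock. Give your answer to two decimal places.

H-model: P₀ = D₀[(1+g_L) + H(g_S−g_L)]/(r−g_L), with H = 12/2 = 6.
P₀ = 1.68 × [(1+0.045) + 6×(0.233−0.045)] / (0.133−0.045)
   = 1.68 × 2.1730 / 0.088 = 41.4845

$41.48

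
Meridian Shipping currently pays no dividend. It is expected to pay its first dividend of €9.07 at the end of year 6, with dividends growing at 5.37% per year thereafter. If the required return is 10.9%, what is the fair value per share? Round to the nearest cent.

Deferred-dividend DDM. At t=5 the remaining stream is a growing perpetuity with first payment D_6 = 9.07.
V_5 = D_6/(r−g) = 9.07/(0.109−0.0537) = 164.0145
P₀ = V_5/(1+r)^5 = 164.0145/(1+0.109)^5 = 97.7742

€97.77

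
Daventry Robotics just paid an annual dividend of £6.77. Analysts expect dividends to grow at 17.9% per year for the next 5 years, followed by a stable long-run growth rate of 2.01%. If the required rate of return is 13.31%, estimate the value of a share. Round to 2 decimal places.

£112.73

Two-stage DDM. Project D₁…D_5 at 0.179, terminal growth 0.0201, discount at r = 0.1331.
D_1 = 7.9818
D_2 = 9.4106
D_3 = 11.0951
D_4 = 13.0811
D_5 = 15.4226
Terminal value at t=5: TV = D_6/(r−g) = 15.7326/(0.1331−0.0201) = 139.2265
P₀ = 7.9818/(1+0.1331)^1 + 9.4106/(1+0.1331)^2 + 11.0951/(1+0.1331)^3 + 13.0811/(1+0.1331)^4 + 15.4226/(1+0.1331)^5 + 139.2265/(1+0.1331)^5 = 112.7312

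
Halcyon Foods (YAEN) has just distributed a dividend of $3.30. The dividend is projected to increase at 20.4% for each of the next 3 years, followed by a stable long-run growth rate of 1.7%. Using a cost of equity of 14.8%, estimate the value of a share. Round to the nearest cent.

Two-stage DDM. Project D₁…D_3 at 0.204, terminal growth 0.017, discount at r = 0.148.
D_1 = 3.9732
D_2 = 4.7837
D_3 = 5.7596
Terminal value at t=3: TV = D_4/(r−g) = 5.8575/(0.148−0.017) = 44.7140
P₀ = 3.9732/(1+0.148)^1 + 4.7837/(1+0.148)^2 + 5.7596/(1+0.148)^3 + 44.7140/(1+0.148)^3 = 40.4517

$40.45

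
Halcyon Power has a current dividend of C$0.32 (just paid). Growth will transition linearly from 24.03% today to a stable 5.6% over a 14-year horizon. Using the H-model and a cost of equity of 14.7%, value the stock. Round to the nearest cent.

C$8.25

H-model: P₀ = D₀[(1+g_L) + H(g_S−g_L)]/(r−g_L), with H = 14/2 = 7.
P₀ = 0.32 × [(1+0.056) + 7×(0.2403−0.056)] / (0.147−0.056)
   = 0.32 × 2.3461 / 0.091 = 8.2500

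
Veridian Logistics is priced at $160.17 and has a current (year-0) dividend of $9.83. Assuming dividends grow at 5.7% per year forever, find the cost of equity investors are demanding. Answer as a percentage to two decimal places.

Rearranging the constant-growth DDM: r = D₁/P₀ + g.
D₁ = 9.83 × (1 + 0.057) = 10.3903.
r = 10.3903 / 160.17 + 0.057 = 0.06487 + 0.057 = 0.12187

12.19%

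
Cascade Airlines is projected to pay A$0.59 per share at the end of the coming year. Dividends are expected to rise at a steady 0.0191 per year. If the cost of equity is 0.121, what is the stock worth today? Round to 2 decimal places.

A$5.79

Gordon growth model: P₀ = D₁/(r − g), with D₁ = 0.59 given directly.
P₀ = 0.5900 / (0.121 − 0.0191) = 0.5900 / 0.1019 = 5.7900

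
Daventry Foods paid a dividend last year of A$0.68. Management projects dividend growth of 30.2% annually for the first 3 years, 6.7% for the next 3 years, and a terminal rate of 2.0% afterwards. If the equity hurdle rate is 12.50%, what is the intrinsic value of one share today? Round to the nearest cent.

Three-stage DDM. Project D₁…D_6; terminal Gordon value at t=6 with g = 0.02; discount at r = 0.125.
D_1 = 0.8854
D_2 = 1.1527
D_3 = 1.5009
D_4 = 1.6014
D_5 = 1.7087
D_6 = 1.8232
TV_6 = 1.8597/(0.125−0.02) = 17.7111
P₀ = Σ Dₜ/(1+r)ᵗ + TV_6/(1+r)^6 = 14.3356

A$14.34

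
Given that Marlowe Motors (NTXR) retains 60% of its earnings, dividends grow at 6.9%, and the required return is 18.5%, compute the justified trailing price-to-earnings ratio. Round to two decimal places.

Payout ratio b = 1 − 0.60 = 0.40.
Justified trailing P/E = b(1+g)/(r−g) = 0.40×(1+0.069)/(0.185−0.069) = 3.6862

3.69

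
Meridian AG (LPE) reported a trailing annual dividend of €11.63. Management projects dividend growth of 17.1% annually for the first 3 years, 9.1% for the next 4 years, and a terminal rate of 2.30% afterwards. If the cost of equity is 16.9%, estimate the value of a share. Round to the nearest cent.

€136.61

Three-stage DDM. Project D₁…D_7; terminal Gordon value at t=7 with g = 0.023; discount at r = 0.169.
D_1 = 13.6187
D_2 = 15.9475
D_3 = 18.6746
D_4 = 20.3739
D_5 = 22.2280
D_6 = 24.2507
D_7 = 26.4575
TV_7 = 27.0661/(0.169−0.023) = 185.3840
P₀ = Σ Dₜ/(1+r)ᵗ + TV_7/(1+r)^7 = 136.6120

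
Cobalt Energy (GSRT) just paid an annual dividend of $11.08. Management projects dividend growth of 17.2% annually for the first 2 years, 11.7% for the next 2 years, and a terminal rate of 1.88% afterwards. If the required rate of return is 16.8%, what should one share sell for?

$112.82

Three-stage DDM. Project D₁…D_4; terminal Gordon value at t=4 with g = 0.0188; discount at r = 0.168.
D_1 = 12.9858
D_2 = 15.2193
D_3 = 17.0000
D_4 = 18.9890
TV_4 = 19.3460/(0.168−0.0188) = 129.6646
P₀ = Σ Dₜ/(1+r)ᵗ + TV_4/(1+r)^4 = 112.8166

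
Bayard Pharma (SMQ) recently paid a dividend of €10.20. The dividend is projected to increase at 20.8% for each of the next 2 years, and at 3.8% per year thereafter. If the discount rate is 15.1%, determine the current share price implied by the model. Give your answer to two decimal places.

€125.15

Two-stage DDM. Project D₁…D_2 at 0.208, terminal growth 0.038, discount at r = 0.151.
D_1 = 12.3216
D_2 = 14.8845
Terminal value at t=2: TV = D_3/(r−g) = 15.4501/(0.151−0.038) = 136.7266
P₀ = 12.3216/(1+0.151)^1 + 14.8845/(1+0.151)^2 + 136.7266/(1+0.151)^2 = 125.1458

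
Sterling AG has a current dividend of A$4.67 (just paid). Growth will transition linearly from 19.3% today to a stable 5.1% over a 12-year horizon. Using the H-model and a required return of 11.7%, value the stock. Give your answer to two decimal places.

H-model: P₀ = D₀[(1+g_L) + H(g_S−g_L)]/(r−g_L), with H = 12/2 = 6.
P₀ = 4.67 × [(1+0.051) + 6×(0.193−0.051)] / (0.117−0.051)
   = 4.67 × 1.9030 / 0.066 = 134.6517

A$134.65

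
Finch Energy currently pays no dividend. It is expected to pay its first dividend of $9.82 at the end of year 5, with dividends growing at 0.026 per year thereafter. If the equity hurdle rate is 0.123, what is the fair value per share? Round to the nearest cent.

Deferred-dividend DDM. At t=4 the remaining stream is a growing perpetuity with first payment D_5 = 9.82.
V_4 = D_5/(r−g) = 9.82/(0.123−0.026) = 101.2371
P₀ = V_4/(1+r)^4 = 101.2371/(1+0.123)^4 = 63.6533

$63.65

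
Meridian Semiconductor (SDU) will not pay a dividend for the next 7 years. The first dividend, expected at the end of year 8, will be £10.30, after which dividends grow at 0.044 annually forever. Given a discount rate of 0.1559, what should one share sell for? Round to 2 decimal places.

Deferred-dividend DDM. At t=7 the remaining stream is a growing perpetuity with first payment D_8 = 10.30.
V_7 = D_8/(r−g) = 10.30/(0.1559−0.044) = 92.0465
P₀ = V_7/(1+r)^7 = 92.0465/(1+0.1559)^7 = 33.3861

£33.39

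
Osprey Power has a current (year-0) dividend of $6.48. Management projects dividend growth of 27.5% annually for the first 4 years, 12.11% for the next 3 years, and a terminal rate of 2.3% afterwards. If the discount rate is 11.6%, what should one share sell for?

Three-stage DDM. Project D₁…D_7; terminal Gordon value at t=7 with g = 0.023; discount at r = 0.116.
D_1 = 8.2620
D_2 = 10.5341
D_3 = 13.4309
D_4 = 17.1244
D_5 = 19.1982
D_6 = 21.5231
D_7 = 24.1295
TV_7 = 24.6845/(0.116−0.023) = 265.4248
P₀ = Σ Dₜ/(1+r)ᵗ + TV_7/(1+r)^7 = 193.0965

$193.10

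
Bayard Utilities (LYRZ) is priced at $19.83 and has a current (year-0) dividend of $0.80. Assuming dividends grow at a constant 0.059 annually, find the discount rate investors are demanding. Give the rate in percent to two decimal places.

10.17%

Rearranging the constant-growth DDM: r = D₁/P₀ + g.
D₁ = 0.80 × (1 + 0.059) = 0.8472.
r = 0.8472 / 19.83 + 0.059 = 0.04272 + 0.059 = 0.10172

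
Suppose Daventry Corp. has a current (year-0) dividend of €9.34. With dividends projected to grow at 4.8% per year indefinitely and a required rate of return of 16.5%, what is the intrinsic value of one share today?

€83.66

Gordon growth model: P₀ = D₁/(r − g). D₁ = 9.34 × (1 + 0.048) = 9.7883.
P₀ = 9.7883 / (0.165 − 0.048) = 9.7883 / 0.117 = 83.6609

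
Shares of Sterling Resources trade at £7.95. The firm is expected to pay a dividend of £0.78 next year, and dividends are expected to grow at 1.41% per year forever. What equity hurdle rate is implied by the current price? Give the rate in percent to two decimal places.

11.22%

Rearranging the constant-growth DDM: r = D₁/P₀ + g.
r = 0.7800 / 7.95 + 0.0141 = 0.09811 + 0.0141 = 0.11221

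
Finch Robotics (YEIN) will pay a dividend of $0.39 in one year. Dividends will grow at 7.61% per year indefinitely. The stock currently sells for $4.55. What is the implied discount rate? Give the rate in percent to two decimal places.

16.18%

Rearranging the constant-growth DDM: r = D₁/P₀ + g.
r = 0.3900 / 4.55 + 0.0761 = 0.08571 + 0.0761 = 0.16181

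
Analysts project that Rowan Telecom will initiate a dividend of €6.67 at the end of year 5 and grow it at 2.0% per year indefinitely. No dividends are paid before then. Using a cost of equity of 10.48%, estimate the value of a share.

Deferred-dividend DDM. At t=4 the remaining stream is a growing perpetuity with first payment D_5 = 6.67.
V_4 = D_5/(r−g) = 6.67/(0.1048−0.02) = 78.6557
P₀ = V_4/(1+r)^4 = 78.6557/(1+0.1048)^4 = 52.7953

€52.80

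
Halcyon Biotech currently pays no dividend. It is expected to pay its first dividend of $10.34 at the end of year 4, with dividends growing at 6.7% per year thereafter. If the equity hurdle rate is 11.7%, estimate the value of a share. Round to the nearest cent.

Deferred-dividend DDM. At t=3 the remaining stream is a growing perpetuity with first payment D_4 = 10.34.
V_3 = D_4/(r−g) = 10.34/(0.117−0.067) = 206.8000
P₀ = V_3/(1+r)^3 = 206.8000/(1+0.117)^3 = 148.3853

$148.39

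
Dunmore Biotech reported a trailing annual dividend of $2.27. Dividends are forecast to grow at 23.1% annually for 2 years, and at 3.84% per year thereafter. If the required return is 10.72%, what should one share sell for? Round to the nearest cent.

$47.68

Two-stage DDM. Project D₁…D_2 at 0.231, terminal growth 0.0384, discount at r = 0.1072.
D_1 = 2.7944
D_2 = 3.4399
Terminal value at t=2: TV = D_3/(r−g) = 3.5720/(0.1072−0.0384) = 51.9180
P₀ = 2.7944/(1+0.1072)^1 + 3.4399/(1+0.1072)^2 + 51.9180/(1+0.1072)^2 = 47.6811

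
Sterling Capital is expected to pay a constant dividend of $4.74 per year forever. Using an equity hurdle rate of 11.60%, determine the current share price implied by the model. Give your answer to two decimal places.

$40.86

Zero-growth DDM (perpetuity): P₀ = D/r = 4.74 / 0.116 = 40.8621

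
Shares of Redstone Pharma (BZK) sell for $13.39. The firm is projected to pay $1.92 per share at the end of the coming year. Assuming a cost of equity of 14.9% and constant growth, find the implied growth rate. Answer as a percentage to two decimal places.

From P₀ = D₁/(r − g), the implied growth is g = r − D₁/P₀.
g = 0.149 − 1.92/13.39 = 0.149 − 0.14339 = 0.00561

0.56%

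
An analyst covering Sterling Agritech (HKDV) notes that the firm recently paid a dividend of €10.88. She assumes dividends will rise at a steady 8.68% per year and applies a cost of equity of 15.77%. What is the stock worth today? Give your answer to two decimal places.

€166.78

Gordon growth model: P₀ = D₁/(r − g). D₁ = 10.88 × (1 + 0.0868) = 11.8244.
P₀ = 11.8244 / (0.1577 − 0.0868) = 11.8244 / 0.0709 = 166.7755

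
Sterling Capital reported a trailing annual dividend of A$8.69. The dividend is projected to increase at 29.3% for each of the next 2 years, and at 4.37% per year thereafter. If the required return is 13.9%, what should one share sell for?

A$143.71

Two-stage DDM. Project D₁…D_2 at 0.293, terminal growth 0.0437, discount at r = 0.139.
D_1 = 11.2362
D_2 = 14.5284
Terminal value at t=2: TV = D_3/(r−g) = 15.1633/(0.139−0.0437) = 159.1108
P₀ = 11.2362/(1+0.139)^1 + 14.5284/(1+0.139)^2 + 159.1108/(1+0.139)^2 = 143.7093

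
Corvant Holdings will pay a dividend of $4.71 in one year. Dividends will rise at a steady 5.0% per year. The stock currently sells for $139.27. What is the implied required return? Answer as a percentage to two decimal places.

Rearranging the constant-growth DDM: r = D₁/P₀ + g.
r = 4.7100 / 139.27 + 0.05 = 0.03382 + 0.05 = 0.08382

8.38%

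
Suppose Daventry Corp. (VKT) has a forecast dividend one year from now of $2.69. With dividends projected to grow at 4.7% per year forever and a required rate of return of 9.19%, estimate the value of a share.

Gordon growth model: P₀ = D₁/(r − g), with D₁ = 2.69 given directly.
P₀ = 2.6900 / (0.0919 − 0.047) = 2.6900 / 0.0449 = 59.9109

$59.91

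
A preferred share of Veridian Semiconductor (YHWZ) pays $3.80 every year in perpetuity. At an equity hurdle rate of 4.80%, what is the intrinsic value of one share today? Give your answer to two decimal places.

$79.17

Zero-growth DDM (perpetuity): P₀ = D/r = 3.80 / 0.048 = 79.1667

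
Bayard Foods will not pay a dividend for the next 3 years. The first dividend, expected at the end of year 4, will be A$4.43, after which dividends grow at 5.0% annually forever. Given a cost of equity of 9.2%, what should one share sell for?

A$81.00

Deferred-dividend DDM. At t=3 the remaining stream is a growing perpetuity with first payment D_4 = 4.43.
V_3 = D_4/(r−g) = 4.43/(0.092−0.05) = 105.4762
P₀ = V_3/(1+r)^3 = 105.4762/(1+0.092)^3 = 81.0003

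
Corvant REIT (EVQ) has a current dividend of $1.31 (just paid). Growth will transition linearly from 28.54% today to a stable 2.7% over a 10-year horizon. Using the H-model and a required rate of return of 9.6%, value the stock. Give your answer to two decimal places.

$44.03

H-model: P₀ = D₀[(1+g_L) + H(g_S−g_L)]/(r−g_L), with H = 10/2 = 5.
P₀ = 1.31 × [(1+0.027) + 5×(0.2854−0.027)] / (0.096−0.027)
   = 1.31 × 2.3190 / 0.069 = 44.0274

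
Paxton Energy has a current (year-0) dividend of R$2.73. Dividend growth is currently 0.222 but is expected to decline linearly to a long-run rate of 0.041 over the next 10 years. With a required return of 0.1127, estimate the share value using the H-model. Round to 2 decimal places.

R$74.09

H-model: P₀ = D₀[(1+g_L) + H(g_S−g_L)]/(r−g_L), with H = 10/2 = 5.
P₀ = 2.73 × [(1+0.041) + 5×(0.222−0.041)] / (0.1127−0.041)
   = 2.73 × 1.9460 / 0.0717 = 74.0946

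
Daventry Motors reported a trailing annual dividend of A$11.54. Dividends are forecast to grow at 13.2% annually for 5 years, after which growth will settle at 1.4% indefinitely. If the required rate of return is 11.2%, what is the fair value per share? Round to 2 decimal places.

Two-stage DDM. Project D₁…D_5 at 0.132, terminal growth 0.014, discount at r = 0.112.
D_1 = 13.0633
D_2 = 14.7876
D_3 = 16.7396
D_4 = 18.9492
D_5 = 21.4505
Terminal value at t=5: TV = D_6/(r−g) = 21.7508/(0.112−0.014) = 221.9473
P₀ = 13.0633/(1+0.112)^1 + 14.7876/(1+0.112)^2 + 16.7396/(1+0.112)^3 + 18.9492/(1+0.112)^4 + 21.4505/(1+0.112)^5 + 221.9473/(1+0.112)^5 = 191.4237

A$191.42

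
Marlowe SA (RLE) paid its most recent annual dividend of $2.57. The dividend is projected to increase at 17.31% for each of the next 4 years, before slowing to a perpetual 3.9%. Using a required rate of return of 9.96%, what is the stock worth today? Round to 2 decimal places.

Two-stage DDM. Project D₁…D_4 at 0.1731, terminal growth 0.039, discount at r = 0.0996.
D_1 = 3.0149
D_2 = 3.5367
D_3 = 4.1490
D_4 = 4.8671
Terminal value at t=4: TV = D_5/(r−g) = 5.0570/(0.0996−0.039) = 83.4480
P₀ = 3.0149/(1+0.0996)^1 + 3.5367/(1+0.0996)^2 + 4.1490/(1+0.0996)^3 + 4.8671/(1+0.0996)^4 + 83.4480/(1+0.0996)^4 = 69.1957

$69.20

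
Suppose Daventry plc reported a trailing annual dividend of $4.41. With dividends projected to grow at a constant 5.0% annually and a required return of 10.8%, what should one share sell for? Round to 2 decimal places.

$79.84

Gordon growth model: P₀ = D₁/(r − g). D₁ = 4.41 × (1 + 0.05) = 4.6305.
P₀ = 4.6305 / (0.108 − 0.05) = 4.6305 / 0.058 = 79.8362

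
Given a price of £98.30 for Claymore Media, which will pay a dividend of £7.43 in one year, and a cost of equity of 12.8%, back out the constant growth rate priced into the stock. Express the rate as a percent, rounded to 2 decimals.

From P₀ = D₁/(r − g), the implied growth is g = r − D₁/P₀.
g = 0.128 − 7.43/98.30 = 0.128 − 0.07558 = 0.05242

5.24%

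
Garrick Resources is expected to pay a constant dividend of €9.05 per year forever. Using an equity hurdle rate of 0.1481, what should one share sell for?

€61.11

Zero-growth DDM (perpetuity): P₀ = D/r = 9.05 / 0.1481 = 61.1074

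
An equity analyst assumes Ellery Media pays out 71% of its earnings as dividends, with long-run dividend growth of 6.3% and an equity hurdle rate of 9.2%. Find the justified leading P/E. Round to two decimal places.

24.48

Justified leading P/E = b/(r−g) = 0.71/(0.092−0.063) = 24.4828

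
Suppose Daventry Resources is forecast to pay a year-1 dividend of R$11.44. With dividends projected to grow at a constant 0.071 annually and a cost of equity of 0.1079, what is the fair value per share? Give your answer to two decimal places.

Gordon growth model: P₀ = D₁/(r − g), with D₁ = 11.44 given directly.
P₀ = 11.4400 / (0.1079 − 0.071) = 11.4400 / 0.0369 = 310.0271

R$310.03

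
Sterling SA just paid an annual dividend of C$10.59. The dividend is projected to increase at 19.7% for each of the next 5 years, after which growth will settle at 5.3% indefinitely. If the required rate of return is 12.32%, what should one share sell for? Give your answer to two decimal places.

Two-stage DDM. Project D₁…D_5 at 0.197, terminal growth 0.053, discount at r = 0.1232.
D_1 = 12.6762
D_2 = 15.1734
D_3 = 18.1626
D_4 = 21.7407
D_5 = 26.0236
Terminal value at t=5: TV = D_6/(r−g) = 27.4028/(0.1232−0.053) = 390.3534
P₀ = 12.6762/(1+0.1232)^1 + 15.1734/(1+0.1232)^2 + 18.1626/(1+0.1232)^3 + 21.7407/(1+0.1232)^4 + 26.0236/(1+0.1232)^5 + 390.3534/(1+0.1232)^5 = 282.7076

C$282.71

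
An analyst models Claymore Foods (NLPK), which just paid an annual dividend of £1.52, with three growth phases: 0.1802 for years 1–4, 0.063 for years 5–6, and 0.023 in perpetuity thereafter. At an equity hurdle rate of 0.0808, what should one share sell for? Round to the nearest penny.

£48.83

Three-stage DDM. Project D₁…D_6; terminal Gordon value at t=6 with g = 0.023; discount at r = 0.0808.
D_1 = 1.7939
D_2 = 2.1172
D_3 = 2.4987
D_4 = 2.9489
D_5 = 3.1347
D_6 = 3.3322
TV_6 = 3.4089/(0.0808−0.023) = 58.9767
P₀ = Σ Dₜ/(1+r)ᵗ + TV_6/(1+r)^6 = 48.8292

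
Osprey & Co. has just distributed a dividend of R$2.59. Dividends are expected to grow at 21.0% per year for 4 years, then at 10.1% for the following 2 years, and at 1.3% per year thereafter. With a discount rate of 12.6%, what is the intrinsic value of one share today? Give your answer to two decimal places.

R$48.72

Three-stage DDM. Project D₁…D_6; terminal Gordon value at t=6 with g = 0.013; discount at r = 0.126.
D_1 = 3.1339
D_2 = 3.7920
D_3 = 4.5883
D_4 = 5.5519
D_5 = 6.1126
D_6 = 6.7300
TV_6 = 6.8175/(0.126−0.013) = 60.3319
P₀ = Σ Dₜ/(1+r)ᵗ + TV_6/(1+r)^6 = 48.7225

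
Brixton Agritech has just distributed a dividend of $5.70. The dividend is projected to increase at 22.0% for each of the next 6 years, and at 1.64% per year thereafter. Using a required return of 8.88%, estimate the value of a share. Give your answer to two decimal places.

$210.27

Two-stage DDM. Project D₁…D_6 at 0.22, terminal growth 0.0164, discount at r = 0.0888.
D_1 = 6.9540
D_2 = 8.4839
D_3 = 10.3503
D_4 = 12.6274
D_5 = 15.4054
D_6 = 18.7946
Terminal value at t=6: TV = D_7/(r−g) = 19.1029/(0.0888−0.0164) = 263.8517
P₀ = 6.9540/(1+0.0888)^1 + 8.4839/(1+0.0888)^2 + 10.3503/(1+0.0888)^3 + 12.6274/(1+0.0888)^4 + 15.4054/(1+0.0888)^5 + 18.7946/(1+0.0888)^6 + 263.8517/(1+0.0888)^6 = 210.2653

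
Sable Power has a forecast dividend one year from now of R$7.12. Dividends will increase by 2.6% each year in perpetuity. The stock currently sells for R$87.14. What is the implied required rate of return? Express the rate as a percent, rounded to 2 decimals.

Rearranging the constant-growth DDM: r = D₁/P₀ + g.
r = 7.1200 / 87.14 + 0.026 = 0.08171 + 0.026 = 0.10771

10.77%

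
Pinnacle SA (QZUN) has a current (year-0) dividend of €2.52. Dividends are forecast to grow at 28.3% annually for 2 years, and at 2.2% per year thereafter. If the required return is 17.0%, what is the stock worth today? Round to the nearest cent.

Two-stage DDM. Project D₁…D_2 at 0.283, terminal growth 0.022, discount at r = 0.17.
D_1 = 3.2332
D_2 = 4.1481
Terminal value at t=2: TV = D_3/(r−g) = 4.2394/(0.17−0.022) = 28.6446
P₀ = 3.2332/(1+0.17)^1 + 4.1481/(1+0.17)^2 + 28.6446/(1+0.17)^2 = 26.7189

€26.72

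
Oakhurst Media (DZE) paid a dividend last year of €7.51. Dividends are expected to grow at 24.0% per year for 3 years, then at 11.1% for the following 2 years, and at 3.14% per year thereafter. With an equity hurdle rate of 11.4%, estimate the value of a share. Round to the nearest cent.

Three-stage DDM. Project D₁…D_5; terminal Gordon value at t=5 with g = 0.0314; discount at r = 0.114.
D_1 = 9.3124
D_2 = 11.5474
D_3 = 14.3187
D_4 = 15.9081
D_5 = 17.6739
TV_5 = 18.2289/(0.114−0.0314) = 220.6887
P₀ = Σ Dₜ/(1+r)ᵗ + TV_5/(1+r)^5 = 177.2864

€177.29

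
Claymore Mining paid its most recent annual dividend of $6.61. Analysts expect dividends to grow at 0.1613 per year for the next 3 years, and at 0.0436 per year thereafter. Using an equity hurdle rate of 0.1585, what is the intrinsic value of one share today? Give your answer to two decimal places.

$80.40

Two-stage DDM. Project D₁…D_3 at 0.1613, terminal growth 0.0436, discount at r = 0.1585.
D_1 = 7.6762
D_2 = 8.9144
D_3 = 10.3522
Terminal value at t=3: TV = D_4/(r−g) = 10.8036/(0.1585−0.0436) = 94.0262
P₀ = 7.6762/(1+0.1585)^1 + 8.9144/(1+0.1585)^2 + 10.3522/(1+0.1585)^3 + 94.0262/(1+0.1585)^3 = 80.3989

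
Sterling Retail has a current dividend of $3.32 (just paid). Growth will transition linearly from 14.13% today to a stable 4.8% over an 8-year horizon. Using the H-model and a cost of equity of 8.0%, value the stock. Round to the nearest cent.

H-model: P₀ = D₀[(1+g_L) + H(g_S−g_L)]/(r−g_L), with H = 8/2 = 4.
P₀ = 3.32 × [(1+0.048) + 4×(0.1413−0.048)] / (0.08−0.048)
   = 3.32 × 1.4212 / 0.032 = 147.4495

$147.45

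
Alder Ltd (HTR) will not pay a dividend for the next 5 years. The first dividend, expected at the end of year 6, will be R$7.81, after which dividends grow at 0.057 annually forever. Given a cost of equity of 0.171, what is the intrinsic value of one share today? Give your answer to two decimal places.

R$31.11

Deferred-dividend DDM. At t=5 the remaining stream is a growing perpetuity with first payment D_6 = 7.81.
V_5 = D_6/(r−g) = 7.81/(0.171−0.057) = 68.5088
P₀ = V_5/(1+r)^5 = 68.5088/(1+0.171)^5 = 31.1144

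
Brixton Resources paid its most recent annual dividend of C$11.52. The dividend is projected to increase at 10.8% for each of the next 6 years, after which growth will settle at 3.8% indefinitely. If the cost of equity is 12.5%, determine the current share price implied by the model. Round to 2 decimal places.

C$191.00

Two-stage DDM. Project D₁…D_6 at 0.108, terminal growth 0.038, discount at r = 0.125.
D_1 = 12.7642
D_2 = 14.1427
D_3 = 15.6701
D_4 = 17.3625
D_5 = 19.2376
D_6 = 21.3153
Terminal value at t=6: TV = D_7/(r−g) = 22.1253/(0.125−0.038) = 254.3133
P₀ = 12.7642/(1+0.125)^1 + 14.1427/(1+0.125)^2 + 15.6701/(1+0.125)^3 + 17.3625/(1+0.125)^4 + 19.2376/(1+0.125)^5 + 21.3153/(1+0.125)^6 + 254.3133/(1+0.125)^6 = 191.0002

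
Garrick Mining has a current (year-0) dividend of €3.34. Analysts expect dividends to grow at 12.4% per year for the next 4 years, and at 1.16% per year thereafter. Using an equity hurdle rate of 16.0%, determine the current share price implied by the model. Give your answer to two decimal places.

€32.43

Two-stage DDM. Project D₁…D_4 at 0.124, terminal growth 0.0116, discount at r = 0.16.
D_1 = 3.7542
D_2 = 4.2197
D_3 = 4.7429
D_4 = 5.3310
Terminal value at t=4: TV = D_5/(r−g) = 5.3929/(0.16−0.0116) = 36.3401
P₀ = 3.7542/(1+0.16)^1 + 4.2197/(1+0.16)^2 + 4.7429/(1+0.16)^3 + 5.3310/(1+0.16)^4 + 36.3401/(1+0.16)^4 = 32.4255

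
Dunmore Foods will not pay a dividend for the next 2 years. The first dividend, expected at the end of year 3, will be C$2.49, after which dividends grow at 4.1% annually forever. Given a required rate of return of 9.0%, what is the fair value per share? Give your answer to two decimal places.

C$42.77

Deferred-dividend DDM. At t=2 the remaining stream is a growing perpetuity with first payment D_3 = 2.49.
V_2 = D_3/(r−g) = 2.49/(0.09−0.041) = 50.8163
P₀ = V_2/(1+r)^2 = 50.8163/(1+0.09)^2 = 42.7711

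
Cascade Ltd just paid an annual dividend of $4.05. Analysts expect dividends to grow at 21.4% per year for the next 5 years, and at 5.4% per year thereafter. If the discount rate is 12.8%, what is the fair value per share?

$108.67

Two-stage DDM. Project D₁…D_5 at 0.214, terminal growth 0.054, discount at r = 0.128.
D_1 = 4.9167
D_2 = 5.9689
D_3 = 7.2462
D_4 = 8.7969
D_5 = 10.6794
Terminal value at t=5: TV = D_6/(r−g) = 11.2561/(0.128−0.054) = 152.1099
P₀ = 4.9167/(1+0.128)^1 + 5.9689/(1+0.128)^2 + 7.2462/(1+0.128)^3 + 8.7969/(1+0.128)^4 + 10.6794/(1+0.128)^5 + 152.1099/(1+0.128)^5 = 108.6739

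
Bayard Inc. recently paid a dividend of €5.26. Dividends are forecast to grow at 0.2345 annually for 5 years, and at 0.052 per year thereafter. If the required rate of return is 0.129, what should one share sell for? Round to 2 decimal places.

€146.99

Two-stage DDM. Project D₁…D_5 at 0.2345, terminal growth 0.052, discount at r = 0.129.
D_1 = 6.4935
D_2 = 8.0162
D_3 = 9.8960
D_4 = 12.2166
D_5 = 15.0814
Terminal value at t=5: TV = D_6/(r−g) = 15.8656/(0.129−0.052) = 206.0470
P₀ = 6.4935/(1+0.129)^1 + 8.0162/(1+0.129)^2 + 9.8960/(1+0.129)^3 + 12.2166/(1+0.129)^4 + 15.0814/(1+0.129)^5 + 206.0470/(1+0.129)^5 = 146.9885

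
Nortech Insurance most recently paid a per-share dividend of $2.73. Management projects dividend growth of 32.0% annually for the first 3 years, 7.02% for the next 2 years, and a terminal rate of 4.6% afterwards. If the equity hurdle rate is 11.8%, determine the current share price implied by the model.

$79.75

Three-stage DDM. Project D₁…D_5; terminal Gordon value at t=5 with g = 0.046; discount at r = 0.118.
D_1 = 3.6036
D_2 = 4.7568
D_3 = 6.2789
D_4 = 6.7197
D_5 = 7.1914
TV_5 = 7.5222/(0.118−0.046) = 104.4753
P₀ = Σ Dₜ/(1+r)ᵗ + TV_5/(1+r)^5 = 79.7547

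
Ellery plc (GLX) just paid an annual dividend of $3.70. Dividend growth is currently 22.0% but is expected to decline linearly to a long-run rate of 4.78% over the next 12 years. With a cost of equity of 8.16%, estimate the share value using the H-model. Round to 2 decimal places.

H-model: P₀ = D₀[(1+g_L) + H(g_S−g_L)]/(r−g_L), with H = 12/2 = 6.
P₀ = 3.70 × [(1+0.0478) + 6×(0.22−0.0478)] / (0.0816−0.0478)
   = 3.70 × 2.0810 / 0.0338 = 227.8018

$227.80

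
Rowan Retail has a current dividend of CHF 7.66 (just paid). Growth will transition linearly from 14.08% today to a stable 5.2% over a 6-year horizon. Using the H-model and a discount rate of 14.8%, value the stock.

CHF 105.20

H-model: P₀ = D₀[(1+g_L) + H(g_S−g_L)]/(r−g_L), with H = 6/2 = 3.
P₀ = 7.66 × [(1+0.052) + 3×(0.1408−0.052)] / (0.148−0.052)
   = 7.66 × 1.3184 / 0.096 = 105.1973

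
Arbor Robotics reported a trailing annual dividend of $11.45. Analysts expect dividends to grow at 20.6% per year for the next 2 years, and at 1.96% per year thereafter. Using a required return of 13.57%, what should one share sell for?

Two-stage DDM. Project D₁…D_2 at 0.206, terminal growth 0.0196, discount at r = 0.1357.
D_1 = 13.8087
D_2 = 16.6533
Terminal value at t=2: TV = D_3/(r−g) = 16.9797/(0.1357−0.0196) = 146.2506
P₀ = 13.8087/(1+0.1357)^1 + 16.6533/(1+0.1357)^2 + 146.2506/(1+0.1357)^2 = 138.4590

$138.46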